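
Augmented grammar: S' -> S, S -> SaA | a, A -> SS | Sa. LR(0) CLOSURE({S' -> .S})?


Start: S' -> .S
For each item with dot before a nonterminal B, add B -> .γ for every B-production
Closure: [S' -> .S, S -> .SaA, S -> .a]


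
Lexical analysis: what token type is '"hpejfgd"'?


Pattern: double-quoted sequence
Type: STRING_LITERAL


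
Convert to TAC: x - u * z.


Break into single-operator statements:
t1 = u * z
t2 = x - t1


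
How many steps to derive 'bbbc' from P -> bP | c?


Derivation: P => bP => bbP => bbbP => bbbc
Steps: 4


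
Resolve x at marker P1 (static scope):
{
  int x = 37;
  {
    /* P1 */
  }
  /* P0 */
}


P1's block does not declare x; resolves to the enclosing declaration at depth 0
x = 37


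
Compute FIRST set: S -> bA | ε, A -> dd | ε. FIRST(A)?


Per alternative of A: FIRST(dd) = {d}; FIRST(ε) = {ε}
FIRST(A) = {d, ε}


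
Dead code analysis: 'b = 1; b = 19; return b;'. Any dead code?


first assignment to b is overwritten before any read
Dead: 'b = 1'


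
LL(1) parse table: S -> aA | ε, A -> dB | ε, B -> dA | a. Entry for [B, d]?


For [B, d]: 'd' ∈ FIRST(dA)
Entry: B -> dA


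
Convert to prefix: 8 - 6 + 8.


left-to-right (same/higher precedence on left): tree is (+ (- 8 6) 8)
Prefix: + - 8 6 8


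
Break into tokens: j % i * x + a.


Scan left to right, longest-match per lexeme
Tokens: ID(j), OP(%), ID(i), OP(*), ID(x), OP(+), ID(a)


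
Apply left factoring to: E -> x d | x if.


Common prefix: 'x'
Factored: E -> x E', E' -> d | if


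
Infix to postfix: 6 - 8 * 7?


* has higher precedence, evaluate 8*7 first
Postfix: 6 8 7 * -


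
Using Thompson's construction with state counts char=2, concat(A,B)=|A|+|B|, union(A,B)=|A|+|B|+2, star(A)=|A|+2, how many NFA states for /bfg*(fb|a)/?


Syntax tree has 6 char leaf(s), 1 union(s), 1 star(s)
chars contribute 6×2 = 12; each union adds +2; each star adds +2
Total: 12 + 2 + 2 = 16 states


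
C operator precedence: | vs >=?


'>=' is relational (level 7); '|' is bitwise OR (level 3)
Higher level binds tighter
'>=' has higher precedence than '|'


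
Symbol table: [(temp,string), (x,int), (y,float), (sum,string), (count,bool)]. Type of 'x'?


Lookup 'x' → type int


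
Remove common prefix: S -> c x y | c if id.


Common prefix: 'c'
Factored: S -> c S', S' -> x y | if id


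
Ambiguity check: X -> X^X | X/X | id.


'id^id/id' has two parse trees (no precedence encoded between ^ and /)
Ambiguous


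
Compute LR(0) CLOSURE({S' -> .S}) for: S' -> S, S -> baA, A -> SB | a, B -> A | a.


Start: S' -> .S
For each item with dot before a nonterminal B, add B -> .γ for every B-production
Closure: [S' -> .S, S -> .baA]


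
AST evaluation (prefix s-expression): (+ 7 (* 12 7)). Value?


Evaluate inner: (* 12 7) = 84
Evaluate root: (+ 7 84) = 91
Result: 91


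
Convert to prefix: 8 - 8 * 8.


'*' binds tighter: tree is (- 8 (* 8 8))
Prefix: - 8 * 8 8


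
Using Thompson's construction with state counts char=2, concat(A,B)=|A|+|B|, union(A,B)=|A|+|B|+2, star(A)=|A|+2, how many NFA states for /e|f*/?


Syntax tree has 2 char leaf(s), 1 union(s), 1 star(s)
chars contribute 2×2 = 4; each union adds +2; each star adds +2
Total: 4 + 2 + 2 = 8 states


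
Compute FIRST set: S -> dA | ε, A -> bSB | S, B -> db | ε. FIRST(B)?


Per alternative of B: FIRST(db) = {d}; FIRST(ε) = {ε}
FIRST(B) = {d, ε}


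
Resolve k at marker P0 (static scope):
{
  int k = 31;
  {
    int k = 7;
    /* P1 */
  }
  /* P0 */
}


k declared in the same block as P0
k = 31


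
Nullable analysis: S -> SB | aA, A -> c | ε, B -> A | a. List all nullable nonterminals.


A nonterminal is nullable iff some alternative derives ε (directly, or every symbol in it is nullable)
Nullable: {A, B}


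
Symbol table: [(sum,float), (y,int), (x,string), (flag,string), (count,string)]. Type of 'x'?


Lookup 'x' → type string


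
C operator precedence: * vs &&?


'*' is multiplicative (level 10); '&&' is logical AND (level 2)
Higher level binds tighter
'*' has higher precedence than '&&'


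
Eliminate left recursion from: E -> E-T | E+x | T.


Left-recursive alternatives: E-T, E+x; non-recursive: T
Introduce E': E -> TE', E' -> -TE' | +xE' | ε


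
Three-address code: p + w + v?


Break into single-operator statements:
t1 = p + w
t2 = t1 + v


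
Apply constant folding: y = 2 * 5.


2 * 5 = 10 at compile time
Optimized: y = 10


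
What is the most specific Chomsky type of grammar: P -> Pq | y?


Left-linear: every RHS is a terminal or one nonterminal followed by a terminal
Classification: Type 3 (Regular)


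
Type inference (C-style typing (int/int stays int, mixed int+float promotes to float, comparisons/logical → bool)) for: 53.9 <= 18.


Operand types: float <= int
Rule: comparison yields bool
Result type: bool


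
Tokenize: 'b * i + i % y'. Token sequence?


Scan left to right, longest-match per lexeme
Tokens: ID(b), OP(*), ID(i), OP(+), ID(i), OP(%), ID(y)


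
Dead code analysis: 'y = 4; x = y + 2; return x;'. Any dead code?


y is read by x's definition; x is returned
No dead code


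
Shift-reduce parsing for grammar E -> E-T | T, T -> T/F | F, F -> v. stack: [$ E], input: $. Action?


start symbol E on stack, input exhausted
Action: accept


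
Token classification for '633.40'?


Pattern: digits with a decimal point
Type: FLOAT_LITERAL


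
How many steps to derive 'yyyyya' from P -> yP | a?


Derivation: P => yP => yyP => yyyP => yyyyP => yyyyyP => yyyyya
Steps: 6


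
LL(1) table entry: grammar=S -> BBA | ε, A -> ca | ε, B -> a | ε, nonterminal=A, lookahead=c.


For [A, c]: 'c' ∈ FIRST(ca)
Entry: A -> ca


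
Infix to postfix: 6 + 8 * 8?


* has higher precedence, evaluate 8*8 first
Postfix: 6 8 8 * +


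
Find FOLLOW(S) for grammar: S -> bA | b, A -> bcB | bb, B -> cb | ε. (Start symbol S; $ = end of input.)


$ ∈ FOLLOW(S). For each A -> αBβ: add FIRST(β)\{ε} to FOLLOW(B); if β nullable, add FOLLOW(A).
FOLLOW(S) = {$}


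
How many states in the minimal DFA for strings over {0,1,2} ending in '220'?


Track the longest suffix of input matching a prefix of '220': 4 classes (prefixes of length 0..3)
Minimal DFA: 4 states


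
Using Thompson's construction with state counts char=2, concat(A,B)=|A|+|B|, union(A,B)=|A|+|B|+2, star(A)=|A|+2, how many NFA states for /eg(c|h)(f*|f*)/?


Syntax tree has 6 char leaf(s), 2 union(s), 2 star(s)
chars contribute 6×2 = 12; each union adds +2; each star adds +2
Total: 12 + 4 + 4 = 20 states


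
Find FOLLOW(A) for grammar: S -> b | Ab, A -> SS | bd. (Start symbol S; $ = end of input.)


$ ∈ FOLLOW(S). For each A -> αBβ: add FIRST(β)\{ε} to FOLLOW(B); if β nullable, add FOLLOW(A).
FOLLOW(A) = {b}


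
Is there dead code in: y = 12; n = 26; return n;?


y is assigned but never read
Dead: 'y = 12'


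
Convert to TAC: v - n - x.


Break into single-operator statements:
t1 = v - n
t2 = t1 - x


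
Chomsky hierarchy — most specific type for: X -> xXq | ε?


Single nonterminal LHS, but x^n q^n is not regular
Classification: Type 2 (Context-Free)


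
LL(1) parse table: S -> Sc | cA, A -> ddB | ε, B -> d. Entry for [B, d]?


For [B, d]: 'd' ∈ FIRST(d)
Entry: B -> d


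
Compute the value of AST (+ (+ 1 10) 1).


Evaluate inner: (+ 1 10) = 11
Evaluate root: (+ 11 1) = 12
Result: 12


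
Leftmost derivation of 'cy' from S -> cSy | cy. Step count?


Derivation: S => cy
Steps: 1


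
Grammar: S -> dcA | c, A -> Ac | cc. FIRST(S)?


Per alternative of S: FIRST(dcA) = {d}; FIRST(c) = {c}
FIRST(S) = {c, d}


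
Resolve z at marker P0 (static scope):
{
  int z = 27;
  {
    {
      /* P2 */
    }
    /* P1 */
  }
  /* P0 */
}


z declared in the same block as P0
z = 27


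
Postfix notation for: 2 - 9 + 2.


Left to right (same or higher precedence on left)
Postfix: 2 9 - 2 +


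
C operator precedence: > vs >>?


'>>' is shift (level 8); '>' is relational (level 7)
Higher level binds tighter
'>>' has higher precedence than '>'


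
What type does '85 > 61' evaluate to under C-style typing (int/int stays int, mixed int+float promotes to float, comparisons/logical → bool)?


Operand types: int > int
Rule: comparison yields bool
Result type: bool


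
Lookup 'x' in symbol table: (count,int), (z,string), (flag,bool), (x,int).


Lookup 'x' → type int


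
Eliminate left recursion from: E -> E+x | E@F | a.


Left-recursive alternatives: E+x, E@F; non-recursive: a
Introduce E': E -> aE', E' -> +xE' | @FE' | ε


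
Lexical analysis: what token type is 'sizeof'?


Pattern: reserved word
Type: KEYWORD


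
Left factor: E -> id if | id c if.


Common prefix: 'id'
Factored: E -> id E', E' -> if | c if


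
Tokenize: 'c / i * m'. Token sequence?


Scan left to right, longest-match per lexeme
Tokens: ID(c), OP(/), ID(i), OP(*), ID(m)


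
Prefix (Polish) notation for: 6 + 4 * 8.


'*' binds tighter: tree is (+ 6 (* 4 8))
Prefix: + 6 * 4 8


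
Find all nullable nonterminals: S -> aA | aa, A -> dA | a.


A nonterminal is nullable iff some alternative derives ε (directly, or every symbol in it is nullable)
Nullable: {}


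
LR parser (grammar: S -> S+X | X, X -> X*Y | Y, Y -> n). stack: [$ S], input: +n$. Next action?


shift '+' to continue S -> S+X
Action: shift


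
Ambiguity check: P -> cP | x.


right-linear, alternatives start with distinct terminals 'c' vs 'x': unique leftmost derivation
Unambiguous


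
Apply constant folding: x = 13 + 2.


13 + 2 = 15 at compile time
Optimized: x = 15


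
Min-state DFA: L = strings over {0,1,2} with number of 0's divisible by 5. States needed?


Track (count of 0) mod 5: states 0..4, accept at 0
Minimal DFA: 5 states


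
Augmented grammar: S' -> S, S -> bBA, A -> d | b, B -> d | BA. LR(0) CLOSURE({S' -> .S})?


Start: S' -> .S
For each item with dot before a nonterminal B, add B -> .γ for every B-production
Closure: [S' -> .S, S -> .bBA]


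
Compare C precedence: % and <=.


'%' is multiplicative (level 10); '<=' is relational (level 7)
Higher level binds tighter
'%' has higher precedence than '<='


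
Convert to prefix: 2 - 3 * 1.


'*' binds tighter: tree is (- 2 (* 3 1))
Prefix: - 2 * 3 1


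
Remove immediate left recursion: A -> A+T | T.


Left-recursive alternatives: A+T; non-recursive: T
Introduce A': A -> TA', A' -> +TA' | ε


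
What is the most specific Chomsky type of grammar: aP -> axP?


LHS has context (more than one symbol) and |LHS| ≤ |RHS|
Classification: Type 1 (Context-Sensitive)


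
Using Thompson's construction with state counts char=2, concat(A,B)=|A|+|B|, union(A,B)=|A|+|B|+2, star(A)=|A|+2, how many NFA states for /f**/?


Syntax tree has 1 char leaf(s), 0 union(s), 2 star(s)
chars contribute 1×2 = 2; each union adds +2; each star adds +2
Total: 2 + 0 + 4 = 6 states


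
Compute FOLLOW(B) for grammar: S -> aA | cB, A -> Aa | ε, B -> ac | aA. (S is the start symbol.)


$ ∈ FOLLOW(S). For each A -> αBβ: add FIRST(β)\{ε} to FOLLOW(B); if β nullable, add FOLLOW(A).
FOLLOW(B) = {$}


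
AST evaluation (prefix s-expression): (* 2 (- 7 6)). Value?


Evaluate inner: (- 7 6) = 1
Evaluate root: (* 2 1) = 2
Result: 2


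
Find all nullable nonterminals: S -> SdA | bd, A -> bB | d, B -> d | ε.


A nonterminal is nullable iff some alternative derives ε (directly, or every symbol in it is nullable)
Nullable: {B}


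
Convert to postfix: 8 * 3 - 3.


Left to right (same or higher precedence on left)
Postfix: 8 3 * 3 -


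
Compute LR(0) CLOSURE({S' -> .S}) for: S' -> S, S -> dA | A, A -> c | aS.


Start: S' -> .S
For each item with dot before a nonterminal B, add B -> .γ for every B-production
Closure: [S' -> .S, S -> .dA, S -> .A, A -> .c, A -> .aS]


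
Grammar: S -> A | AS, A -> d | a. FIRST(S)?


Per alternative of S: FIRST(A) = {a, d}; FIRST(AS) = {a, d}
FIRST(S) = {a, d}


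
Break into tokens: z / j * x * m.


Scan left to right, longest-match per lexeme
Tokens: ID(z), OP(/), ID(j), OP(*), ID(x), OP(*), ID(m)


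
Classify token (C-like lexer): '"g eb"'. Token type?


Pattern: double-quoted sequence
Type: STRING_LITERAL


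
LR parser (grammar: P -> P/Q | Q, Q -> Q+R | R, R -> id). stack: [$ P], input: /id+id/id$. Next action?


shift '/' to continue P -> P/Q
Action: shift


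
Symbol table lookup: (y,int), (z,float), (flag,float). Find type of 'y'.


Lookup 'y' → type int


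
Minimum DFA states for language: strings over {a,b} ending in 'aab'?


Track the longest suffix of input matching a prefix of 'aab': 4 classes (prefixes of length 0..3)
Minimal DFA: 4 states


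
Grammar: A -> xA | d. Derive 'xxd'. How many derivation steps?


Derivation: A => xA => xxA => xxd
Steps: 3


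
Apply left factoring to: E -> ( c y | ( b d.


Common prefix: '('
Factored: E -> ( E', E' -> c y | b d


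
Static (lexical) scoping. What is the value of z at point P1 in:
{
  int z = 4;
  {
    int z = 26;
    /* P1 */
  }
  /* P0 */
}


z declared in the same block as P1
z = 26


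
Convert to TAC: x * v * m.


Break into single-operator statements:
t1 = x * v
t2 = t1 * m


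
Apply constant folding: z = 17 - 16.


17 - 16 = 1 at compile time
Optimized: z = 1


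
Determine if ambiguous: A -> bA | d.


right-linear, alternatives start with distinct terminals 'b' vs 'd': unique leftmost derivation
Unambiguous


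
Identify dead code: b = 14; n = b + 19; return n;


b is read by n's definition; n is returned
No dead code


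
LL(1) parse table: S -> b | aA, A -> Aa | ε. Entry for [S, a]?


For [S, a]: 'a' ∈ FIRST(aA)
Entry: S -> aA


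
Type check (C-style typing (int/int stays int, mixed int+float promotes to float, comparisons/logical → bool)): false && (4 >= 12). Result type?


Operand types: bool && bool
Rule: logical operators take bool operands and yield bool
Result type: bool


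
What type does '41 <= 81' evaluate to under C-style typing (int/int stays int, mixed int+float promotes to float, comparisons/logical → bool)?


Operand types: int <= int
Rule: comparison yields bool
Result type: bool


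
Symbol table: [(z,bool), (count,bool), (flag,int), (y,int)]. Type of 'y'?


Lookup 'y' → type int


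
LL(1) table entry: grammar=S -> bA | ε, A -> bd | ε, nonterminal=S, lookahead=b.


For [S, b]: 'b' ∈ FIRST(bA)
Entry: S -> bA


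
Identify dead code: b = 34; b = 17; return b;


first assignment to b is overwritten before any read
Dead: 'b = 34'


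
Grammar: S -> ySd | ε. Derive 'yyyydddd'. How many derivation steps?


Derivation: S => ySd => yySdd => yyySddd => yyyySdddd => yyyydddd
Steps: 5


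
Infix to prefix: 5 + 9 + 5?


left-to-right (same/higher precedence on left): tree is (+ (+ 5 9) 5)
Prefix: + + 5 9 5


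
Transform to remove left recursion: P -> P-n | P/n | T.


Left-recursive alternatives: P-n, P/n; non-recursive: T
Introduce P': P -> TP', P' -> -nP' | /nP' | ε


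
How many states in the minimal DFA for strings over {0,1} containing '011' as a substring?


KMP-style automaton: 3 progress states + 1 absorbing accept = 4
Minimal DFA: 4 states


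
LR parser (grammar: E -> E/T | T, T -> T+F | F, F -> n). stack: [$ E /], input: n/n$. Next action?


no handle ('E/' is not any RHS); shift 'n'
Action: shift


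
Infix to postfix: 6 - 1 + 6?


Left to right (same or higher precedence on left)
Postfix: 6 1 - 6 +


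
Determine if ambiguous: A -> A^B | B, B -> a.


precedence layered via separate nonterminal B: deterministic
Unambiguous


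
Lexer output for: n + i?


Scan left to right, longest-match per lexeme
Tokens: ID(n), OP(+), ID(i)


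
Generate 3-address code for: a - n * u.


Break into single-operator statements:
t1 = n * u
t2 = a - t1


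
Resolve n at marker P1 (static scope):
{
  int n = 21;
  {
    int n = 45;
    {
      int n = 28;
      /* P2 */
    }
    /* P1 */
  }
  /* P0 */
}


n declared in the same block as P1
n = 45


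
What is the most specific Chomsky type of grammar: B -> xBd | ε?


Single nonterminal LHS, but x^n d^n is not regular
Classification: Type 2 (Context-Free)


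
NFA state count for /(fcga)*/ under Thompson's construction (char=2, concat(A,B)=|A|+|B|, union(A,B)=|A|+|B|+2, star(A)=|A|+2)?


Syntax tree has 4 char leaf(s), 0 union(s), 1 star(s)
chars contribute 4×2 = 8; each union adds +2; each star adds +2
Total: 8 + 0 + 2 = 10 states


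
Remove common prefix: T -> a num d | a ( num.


Common prefix: 'a'
Factored: T -> a T', T' -> num d | ( num


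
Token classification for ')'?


Pattern: delimiter/punctuation
Type: PUNCTUATION


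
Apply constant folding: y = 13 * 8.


13 * 8 = 104 at compile time
Optimized: y = 104


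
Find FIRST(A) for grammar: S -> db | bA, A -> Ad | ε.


Per alternative of A: FIRST(Ad) = {d}; FIRST(ε) = {ε}
FIRST(A) = {d, ε}


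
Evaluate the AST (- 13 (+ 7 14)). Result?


Evaluate inner: (+ 7 14) = 21
Evaluate root: (- 13 21) = -8
Result: -8


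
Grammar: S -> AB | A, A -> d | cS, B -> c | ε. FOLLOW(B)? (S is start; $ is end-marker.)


$ ∈ FOLLOW(S). For each A -> αBβ: add FIRST(β)\{ε} to FOLLOW(B); if β nullable, add FOLLOW(A).
FOLLOW(B) = {$, c}


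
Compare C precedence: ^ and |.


'^' is bitwise XOR (level 4); '|' is bitwise OR (level 3)
Higher level binds tighter
'^' has higher precedence than '|'


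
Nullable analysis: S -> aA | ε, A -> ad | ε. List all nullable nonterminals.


A nonterminal is nullable iff some alternative derives ε (directly, or every symbol in it is nullable)
Nullable: {A, S}


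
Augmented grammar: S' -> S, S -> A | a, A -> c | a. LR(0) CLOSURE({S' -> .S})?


Start: S' -> .S
For each item with dot before a nonterminal B, add B -> .γ for every B-production
Closure: [S' -> .S, S -> .A, S -> .a, A -> .c, A -> .a]


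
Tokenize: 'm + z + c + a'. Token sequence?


Scan left to right, longest-match per lexeme
Tokens: ID(m), OP(+), ID(z), OP(+), ID(c), OP(+), ID(a)


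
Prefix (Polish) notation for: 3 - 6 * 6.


'*' binds tighter: tree is (- 3 (* 6 6))
Prefix: - 3 * 6 6


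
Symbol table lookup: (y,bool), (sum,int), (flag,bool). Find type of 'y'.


Lookup 'y' → type bool


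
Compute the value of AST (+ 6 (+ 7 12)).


Evaluate inner: (+ 7 12) = 19
Evaluate root: (+ 6 19) = 25
Result: 25


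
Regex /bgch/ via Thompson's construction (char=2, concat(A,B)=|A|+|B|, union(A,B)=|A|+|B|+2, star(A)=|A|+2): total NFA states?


Syntax tree has 4 char leaf(s), 0 union(s), 0 star(s)
chars contribute 4×2 = 8; each union adds +2; each star adds +2
Total: 8 + 0 + 0 = 8 states


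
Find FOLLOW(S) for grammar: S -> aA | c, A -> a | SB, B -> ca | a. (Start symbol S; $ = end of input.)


$ ∈ FOLLOW(S). For each A -> αBβ: add FIRST(β)\{ε} to FOLLOW(B); if β nullable, add FOLLOW(A).
FOLLOW(S) = {$, a, c}


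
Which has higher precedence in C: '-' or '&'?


'-' is additive (level 9); '&' is bitwise AND (level 5)
Higher level binds tighter
'-' has higher precedence than '&'


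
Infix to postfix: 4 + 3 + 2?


Left to right (same or higher precedence on left)
Postfix: 4 3 + 2 +


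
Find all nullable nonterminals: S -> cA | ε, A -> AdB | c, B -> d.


A nonterminal is nullable iff some alternative derives ε (directly, or every symbol in it is nullable)
Nullable: {S}


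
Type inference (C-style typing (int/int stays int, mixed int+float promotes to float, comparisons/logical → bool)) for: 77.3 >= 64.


Operand types: float >= int
Rule: comparison yields bool
Result type: bool


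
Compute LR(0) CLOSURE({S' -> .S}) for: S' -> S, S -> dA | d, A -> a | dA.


Start: S' -> .S
For each item with dot before a nonterminal B, add B -> .γ for every B-production
Closure: [S' -> .S, S -> .dA, S -> .d]


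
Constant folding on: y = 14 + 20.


14 + 20 = 34 at compile time
Optimized: y = 34


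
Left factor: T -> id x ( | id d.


Common prefix: 'id'
Factored: T -> id T', T' -> x ( | d


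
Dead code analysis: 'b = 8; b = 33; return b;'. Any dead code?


first assignment to b is overwritten before any read
Dead: 'b = 8'


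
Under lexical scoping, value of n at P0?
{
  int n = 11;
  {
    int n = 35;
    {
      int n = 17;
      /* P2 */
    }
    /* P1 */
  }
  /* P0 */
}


n declared in the same block as P0
n = 11


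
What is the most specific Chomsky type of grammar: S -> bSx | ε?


Single nonterminal LHS, but b^n x^n is not regular
Classification: Type 2 (Context-Free)


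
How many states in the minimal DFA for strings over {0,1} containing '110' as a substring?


KMP-style automaton: 3 progress states + 1 absorbing accept = 4
Minimal DFA: 4 states


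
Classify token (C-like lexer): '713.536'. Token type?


Pattern: digits with a decimal point
Type: FLOAT_LITERAL


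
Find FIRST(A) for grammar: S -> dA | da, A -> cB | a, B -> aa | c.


Per alternative of A: FIRST(cB) = {c}; FIRST(a) = {a}
FIRST(A) = {a, c}


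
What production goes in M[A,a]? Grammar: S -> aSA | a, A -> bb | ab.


For [A, a]: 'a' ∈ FIRST(ab)
Entry: A -> ab


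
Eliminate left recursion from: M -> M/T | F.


Left-recursive alternatives: M/T; non-recursive: F
Introduce M': M -> FM', M' -> /TM' | ε


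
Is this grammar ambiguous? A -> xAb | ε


balanced x^n…b^n: each string has a unique parse
Unambiguous


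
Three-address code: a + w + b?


Break into single-operator statements:
t1 = a + w
t2 = t1 + b


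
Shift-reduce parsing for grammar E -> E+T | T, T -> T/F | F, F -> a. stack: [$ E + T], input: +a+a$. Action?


handle 'E+T' on top; lookahead ∈ FOLLOW(E) = {+, $}
Action: reduce (E -> E+T)


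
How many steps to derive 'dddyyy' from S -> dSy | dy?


Derivation: S => dSy => ddSyy => dddyyy
Steps: 3


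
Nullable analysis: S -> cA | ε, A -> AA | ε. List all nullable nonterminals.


A nonterminal is nullable iff some alternative derives ε (directly, or every symbol in it is nullable)
Nullable: {A, S}


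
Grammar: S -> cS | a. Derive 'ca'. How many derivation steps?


Derivation: S => cS => ca
Steps: 2


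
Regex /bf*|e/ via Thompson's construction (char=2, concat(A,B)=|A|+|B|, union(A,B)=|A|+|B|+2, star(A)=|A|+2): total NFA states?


Syntax tree has 3 char leaf(s), 1 union(s), 1 star(s)
chars contribute 3×2 = 6; each union adds +2; each star adds +2
Total: 6 + 2 + 2 = 10 states


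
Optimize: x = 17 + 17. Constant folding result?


17 + 17 = 34 at compile time
Optimized: x = 34


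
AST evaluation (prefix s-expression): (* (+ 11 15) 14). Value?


Evaluate inner: (+ 11 15) = 26
Evaluate root: (* 26 14) = 364
Result: 364


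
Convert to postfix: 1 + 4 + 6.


Left to right (same or higher precedence on left)
Postfix: 1 4 + 6 +


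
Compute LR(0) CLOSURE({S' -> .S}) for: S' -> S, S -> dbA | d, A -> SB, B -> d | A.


Start: S' -> .S
For each item with dot before a nonterminal B, add B -> .γ for every B-production
Closure: [S' -> .S, S -> .dbA, S -> .d]


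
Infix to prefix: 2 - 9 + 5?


left-to-right (same/higher precedence on left): tree is (+ (- 2 9) 5)
Prefix: + - 2 9 5


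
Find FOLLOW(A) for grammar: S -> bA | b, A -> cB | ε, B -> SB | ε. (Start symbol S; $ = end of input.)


$ ∈ FOLLOW(S). For each A -> αBβ: add FIRST(β)\{ε} to FOLLOW(B); if β nullable, add FOLLOW(A).
FOLLOW(A) = {$, b}


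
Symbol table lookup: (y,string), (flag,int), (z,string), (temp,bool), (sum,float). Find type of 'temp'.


Lookup 'temp' → type bool


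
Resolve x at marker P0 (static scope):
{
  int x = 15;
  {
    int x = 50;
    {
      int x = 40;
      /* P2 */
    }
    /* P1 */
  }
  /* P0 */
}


x declared in the same block as P0
x = 15


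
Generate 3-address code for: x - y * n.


Break into single-operator statements:
t1 = y * n
t2 = x - t1


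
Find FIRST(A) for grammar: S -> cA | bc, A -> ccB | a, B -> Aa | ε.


Per alternative of A: FIRST(ccB) = {c}; FIRST(a) = {a}
FIRST(A) = {a, c}


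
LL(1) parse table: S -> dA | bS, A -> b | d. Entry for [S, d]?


For [S, d]: 'd' ∈ FIRST(dA)
Entry: S -> dA


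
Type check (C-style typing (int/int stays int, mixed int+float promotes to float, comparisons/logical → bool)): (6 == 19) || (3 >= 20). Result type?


Operand types: bool || bool
Rule: logical operators take bool operands and yield bool
Result type: bool


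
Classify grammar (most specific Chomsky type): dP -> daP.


LHS has context (more than one symbol) and |LHS| ≤ |RHS|
Classification: Type 1 (Context-Sensitive)


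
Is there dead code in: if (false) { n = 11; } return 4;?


condition is constant false, so the whole block is unreachable
Dead: 'if (false) { n = 11; }'


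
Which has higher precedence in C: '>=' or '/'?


'/' is multiplicative (level 10); '>=' is relational (level 7)
Higher level binds tighter
'/' has higher precedence than '>='


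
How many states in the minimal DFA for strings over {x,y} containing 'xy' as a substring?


KMP-style automaton: 2 progress states + 1 absorbing accept = 3
Minimal DFA: 3 states


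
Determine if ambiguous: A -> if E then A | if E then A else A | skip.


dangling else: 'if E then if E then skip else skip' parses two ways
Ambiguous


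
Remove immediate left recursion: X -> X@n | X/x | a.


Left-recursive alternatives: X@n, X/x; non-recursive: a
Introduce X': X -> aX', X' -> @nX' | /xX' | ε


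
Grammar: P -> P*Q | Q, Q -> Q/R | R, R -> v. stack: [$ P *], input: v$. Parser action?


no handle ('P*' is not any RHS); shift 'v'
Action: shift


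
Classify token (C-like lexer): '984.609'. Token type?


Pattern: digits with a decimal point
Type: FLOAT_LITERAL


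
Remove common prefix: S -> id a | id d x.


Common prefix: 'id'
Factored: S -> id S', S' -> a | d x


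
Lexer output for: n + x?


Scan left to right, longest-match per lexeme
Tokens: ID(n), OP(+), ID(x)


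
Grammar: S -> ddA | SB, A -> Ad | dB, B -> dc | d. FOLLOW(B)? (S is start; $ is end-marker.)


$ ∈ FOLLOW(S). For each A -> αBβ: add FIRST(β)\{ε} to FOLLOW(B); if β nullable, add FOLLOW(A).
FOLLOW(B) = {$, d}


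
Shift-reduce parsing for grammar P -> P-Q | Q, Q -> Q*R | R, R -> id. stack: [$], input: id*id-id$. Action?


no handle on stack; shift 'id'
Action: shift


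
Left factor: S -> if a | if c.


Common prefix: 'if'
Factored: S -> if S', S' -> a | c


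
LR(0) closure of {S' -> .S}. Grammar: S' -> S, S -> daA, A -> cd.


Start: S' -> .S
For each item with dot before a nonterminal B, add B -> .γ for every B-production
Closure: [S' -> .S, S -> .daA]


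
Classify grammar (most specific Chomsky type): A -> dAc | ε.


Single nonterminal LHS, but d^n c^n is not regular
Classification: Type 2 (Context-Free)


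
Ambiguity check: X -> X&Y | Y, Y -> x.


precedence layered via separate nonterminal Y: deterministic
Unambiguous


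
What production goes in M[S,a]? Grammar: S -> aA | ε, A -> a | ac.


For [S, a]: 'a' ∈ FIRST(aA)
Entry: S -> aA


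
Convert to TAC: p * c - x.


Break into single-operator statements:
t1 = p * c
t2 = t1 - x


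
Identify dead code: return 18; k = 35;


statement follows a return and is unreachable
Dead: 'k = 35'


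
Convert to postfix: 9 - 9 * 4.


* has higher precedence, evaluate 9*4 first
Postfix: 9 9 4 * -


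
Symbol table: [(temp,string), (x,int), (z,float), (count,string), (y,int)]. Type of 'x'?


Lookup 'x' → type int


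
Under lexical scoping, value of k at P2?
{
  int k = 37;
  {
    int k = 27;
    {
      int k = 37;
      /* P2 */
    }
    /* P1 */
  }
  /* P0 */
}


k declared in the same block as P2
k = 37


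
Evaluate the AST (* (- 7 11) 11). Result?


Evaluate inner: (- 7 11) = -4
Evaluate root: (* -4 11) = -44
Result: -44


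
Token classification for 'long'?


Pattern: reserved word
Type: KEYWORD


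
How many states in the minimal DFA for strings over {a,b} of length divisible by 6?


Track length mod 6: states 0..5, accept at 0
Minimal DFA: 6 states


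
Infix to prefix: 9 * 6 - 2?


left-to-right (same/higher precedence on left): tree is (- (* 9 6) 2)
Prefix: - * 9 6 2


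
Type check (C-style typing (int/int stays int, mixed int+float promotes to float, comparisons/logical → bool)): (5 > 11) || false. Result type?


Operand types: bool || bool
Rule: logical operators take bool operands and yield bool
Result type: bool


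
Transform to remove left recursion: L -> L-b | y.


Left-recursive alternatives: L-b; non-recursive: y
Introduce L': L -> yL', L' -> -bL' | ε


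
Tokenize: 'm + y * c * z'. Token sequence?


Scan left to right, longest-match per lexeme
Tokens: ID(m), OP(+), ID(y), OP(*), ID(c), OP(*), ID(z)


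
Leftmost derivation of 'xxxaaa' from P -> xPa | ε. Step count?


Derivation: P => xPa => xxPaa => xxxPaaa => xxxaaa
Steps: 4


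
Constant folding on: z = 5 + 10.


5 + 10 = 15 at compile time
Optimized: z = 15


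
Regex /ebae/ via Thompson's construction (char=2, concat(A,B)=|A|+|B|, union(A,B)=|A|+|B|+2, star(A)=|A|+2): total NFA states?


Syntax tree has 4 char leaf(s), 0 union(s), 0 star(s)
chars contribute 4×2 = 8; each union adds +2; each star adds +2
Total: 8 + 0 + 0 = 8 states


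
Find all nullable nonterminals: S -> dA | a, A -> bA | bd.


A nonterminal is nullable iff some alternative derives ε (directly, or every symbol in it is nullable)
Nullable: {}


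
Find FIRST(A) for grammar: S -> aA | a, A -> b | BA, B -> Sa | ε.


Per alternative of A: FIRST(b) = {b}; FIRST(BA) = {a, b}
FIRST(A) = {a, b}


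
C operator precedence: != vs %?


'%' is multiplicative (level 10); '!=' is equality (level 6)
Higher level binds tighter
'%' has higher precedence than '!='


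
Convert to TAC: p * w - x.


Break into single-operator statements:
t1 = p * w
t2 = t1 - x


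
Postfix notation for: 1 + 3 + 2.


Left to right (same or higher precedence on left)
Postfix: 1 3 + 2 +


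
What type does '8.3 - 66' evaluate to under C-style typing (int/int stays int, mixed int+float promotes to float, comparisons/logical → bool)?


Operand types: float - int
Rule: mixed int/float promotes to float; int/int stays int
Result type: float


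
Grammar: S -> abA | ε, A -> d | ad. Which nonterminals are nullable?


A nonterminal is nullable iff some alternative derives ε (directly, or every symbol in it is nullable)
Nullable: {S}


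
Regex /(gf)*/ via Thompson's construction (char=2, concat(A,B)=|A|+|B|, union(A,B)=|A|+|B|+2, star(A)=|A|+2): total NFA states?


Syntax tree has 2 char leaf(s), 0 union(s), 1 star(s)
chars contribute 2×2 = 4; each union adds +2; each star adds +2
Total: 4 + 0 + 2 = 6 states


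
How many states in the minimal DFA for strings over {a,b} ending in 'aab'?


Track the longest suffix of input matching a prefix of 'aab': 4 classes (prefixes of length 0..3)
Minimal DFA: 4 states


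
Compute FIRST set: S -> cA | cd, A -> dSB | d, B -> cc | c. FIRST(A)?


Per alternative of A: FIRST(dSB) = {d}; FIRST(d) = {d}
FIRST(A) = {d}


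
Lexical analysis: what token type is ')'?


Pattern: delimiter/punctuation
Type: PUNCTUATION


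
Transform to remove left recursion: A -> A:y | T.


Left-recursive alternatives: A:y; non-recursive: T
Introduce A': A -> TA', A' -> :yA' | ε


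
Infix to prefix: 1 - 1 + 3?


left-to-right (same/higher precedence on left): tree is (+ (- 1 1) 3)
Prefix: + - 1 1 3


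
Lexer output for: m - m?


Scan left to right, longest-match per lexeme
Tokens: ID(m), OP(-), ID(m)


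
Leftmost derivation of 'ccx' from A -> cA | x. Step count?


Derivation: A => cA => ccA => ccx
Steps: 3


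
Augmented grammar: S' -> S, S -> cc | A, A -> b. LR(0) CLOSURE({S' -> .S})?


Start: S' -> .S
For each item with dot before a nonterminal B, add B -> .γ for every B-production
Closure: [S' -> .S, S -> .cc, S -> .A, A -> .b]


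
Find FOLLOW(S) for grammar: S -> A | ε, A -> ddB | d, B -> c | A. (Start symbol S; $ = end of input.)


$ ∈ FOLLOW(S). For each A -> αBβ: add FIRST(β)\{ε} to FOLLOW(B); if β nullable, add FOLLOW(A).
FOLLOW(S) = {$}


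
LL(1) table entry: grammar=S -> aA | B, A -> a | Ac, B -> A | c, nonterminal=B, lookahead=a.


For [B, a]: 'a' ∈ FIRST(A)
Entry: B -> A


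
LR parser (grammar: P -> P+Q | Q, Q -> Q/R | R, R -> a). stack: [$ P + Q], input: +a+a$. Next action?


handle 'P+Q' on top; lookahead ∈ FOLLOW(P) = {+, $}
Action: reduce (P -> P+Q)


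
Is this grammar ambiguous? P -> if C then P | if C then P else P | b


dangling else: 'if C then if C then b else b' parses two ways
Ambiguous


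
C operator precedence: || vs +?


'+' is additive (level 9); '||' is logical OR (level 1)
Higher level binds tighter
'+' has higher precedence than '||'


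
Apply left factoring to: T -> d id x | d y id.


Common prefix: 'd'
Factored: T -> d T', T' -> id x | y id


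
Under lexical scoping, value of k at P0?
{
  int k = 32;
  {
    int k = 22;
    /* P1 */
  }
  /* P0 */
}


k declared in the same block as P0
k = 32


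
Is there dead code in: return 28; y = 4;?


statement follows a return and is unreachable
Dead: 'y = 4'


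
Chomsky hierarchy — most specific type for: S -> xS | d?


Right-linear: every RHS is a terminal or a terminal followed by one nonterminal
Classification: Type 3 (Regular)


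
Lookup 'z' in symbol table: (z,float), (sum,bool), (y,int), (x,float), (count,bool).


Lookup 'z' → type float


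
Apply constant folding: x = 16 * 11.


16 * 11 = 176 at compile time
Optimized: x = 176


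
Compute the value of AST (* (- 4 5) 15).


Evaluate inner: (- 4 5) = -1
Evaluate root: (* -1 15) = -15
Result: -15


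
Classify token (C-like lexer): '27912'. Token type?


Pattern: digits only
Type: INTEGER_LITERAL


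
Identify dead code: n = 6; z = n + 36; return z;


n is read by z's definition; z is returned
No dead code


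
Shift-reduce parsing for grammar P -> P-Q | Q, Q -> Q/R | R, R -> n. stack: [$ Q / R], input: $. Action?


handle 'Q/R' on top
Action: reduce (Q -> Q/R)


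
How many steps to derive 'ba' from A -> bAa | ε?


Derivation: A => bAa => ba
Steps: 2


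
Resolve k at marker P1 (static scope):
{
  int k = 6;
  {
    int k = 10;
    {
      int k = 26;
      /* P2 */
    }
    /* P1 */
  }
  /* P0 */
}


k declared in the same block as P1
k = 10


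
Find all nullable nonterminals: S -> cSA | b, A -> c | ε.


A nonterminal is nullable iff some alternative derives ε (directly, or every symbol in it is nullable)
Nullable: {A}


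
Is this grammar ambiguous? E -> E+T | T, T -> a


precedence layered via separate nonterminal T: deterministic
Unambiguous


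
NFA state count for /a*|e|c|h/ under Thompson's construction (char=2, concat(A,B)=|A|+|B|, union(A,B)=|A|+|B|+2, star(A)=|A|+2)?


Syntax tree has 4 char leaf(s), 3 union(s), 1 star(s)
chars contribute 4×2 = 8; each union adds +2; each star adds +2
Total: 8 + 6 + 2 = 16 states


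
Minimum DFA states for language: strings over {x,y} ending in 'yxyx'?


Track the longest suffix of input matching a prefix of 'yxyx': 5 classes (prefixes of length 0..4)
Minimal DFA: 5 states


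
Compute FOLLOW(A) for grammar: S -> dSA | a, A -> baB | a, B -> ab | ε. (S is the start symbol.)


$ ∈ FOLLOW(S). For each A -> αBβ: add FIRST(β)\{ε} to FOLLOW(B); if β nullable, add FOLLOW(A).
FOLLOW(A) = {$, a, b}


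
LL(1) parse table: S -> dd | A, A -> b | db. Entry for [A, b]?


For [A, b]: 'b' ∈ FIRST(b)
Entry: A -> b


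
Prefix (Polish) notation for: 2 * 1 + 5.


left-to-right (same/higher precedence on left): tree is (+ (* 2 1) 5)
Prefix: + * 2 1 5


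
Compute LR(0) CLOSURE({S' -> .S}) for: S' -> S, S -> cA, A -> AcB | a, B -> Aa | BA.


Start: S' -> .S
For each item with dot before a nonterminal B, add B -> .γ for every B-production
Closure: [S' -> .S, S -> .cA]


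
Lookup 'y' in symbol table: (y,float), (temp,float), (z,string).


Lookup 'y' → type float


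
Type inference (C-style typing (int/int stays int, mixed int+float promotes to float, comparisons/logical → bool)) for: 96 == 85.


Operand types: int == int
Rule: comparison yields bool
Result type: bool


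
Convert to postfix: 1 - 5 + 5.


Left to right (same or higher precedence on left)
Postfix: 1 5 - 5 +


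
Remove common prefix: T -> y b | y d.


Common prefix: 'y'
Factored: T -> y T', T' -> b | d


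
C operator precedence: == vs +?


'+' is additive (level 9); '==' is equality (level 6)
Higher level binds tighter
'+' has higher precedence than '=='


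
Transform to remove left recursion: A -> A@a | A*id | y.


Left-recursive alternatives: A@a, A*id; non-recursive: y
Introduce A': A -> yA', A' -> @aA' | *idA' | ε


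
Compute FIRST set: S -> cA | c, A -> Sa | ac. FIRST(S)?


Per alternative of S: FIRST(cA) = {c}; FIRST(c) = {c}
FIRST(S) = {c}


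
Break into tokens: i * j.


Scan left to right, longest-match per lexeme
Tokens: ID(i), OP(*), ID(j)


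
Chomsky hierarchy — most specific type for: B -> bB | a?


Right-linear: every RHS is a terminal or a terminal followed by one nonterminal
Classification: Type 3 (Regular)


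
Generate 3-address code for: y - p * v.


Break into single-operator statements:
t1 = p * v
t2 = y - t1


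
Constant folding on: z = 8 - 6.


8 - 6 = 2 at compile time
Optimized: z = 2


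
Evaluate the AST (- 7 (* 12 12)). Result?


Evaluate inner: (* 12 12) = 144
Evaluate root: (- 7 144) = -137
Result: -137


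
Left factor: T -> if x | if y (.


Common prefix: 'if'
Factored: T -> if T', T' -> x | y (


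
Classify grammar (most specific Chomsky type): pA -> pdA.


LHS has context (more than one symbol) and |LHS| ≤ |RHS|
Classification: Type 1 (Context-Sensitive)


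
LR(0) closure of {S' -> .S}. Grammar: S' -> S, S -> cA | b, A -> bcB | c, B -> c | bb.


Start: S' -> .S
For each item with dot before a nonterminal B, add B -> .γ for every B-production
Closure: [S' -> .S, S -> .cA, S -> .b]


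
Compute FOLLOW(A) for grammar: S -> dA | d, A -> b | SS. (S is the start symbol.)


$ ∈ FOLLOW(S). For each A -> αBβ: add FIRST(β)\{ε} to FOLLOW(B); if β nullable, add FOLLOW(A).
FOLLOW(A) = {$, d}


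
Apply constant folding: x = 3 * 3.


3 * 3 = 9 at compile time
Optimized: x = 9


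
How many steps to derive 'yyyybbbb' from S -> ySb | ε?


Derivation: S => ySb => yySbb => yyySbbb => yyyySbbbb => yyyybbbb
Steps: 5


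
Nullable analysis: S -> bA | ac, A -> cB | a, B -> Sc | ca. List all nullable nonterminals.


A nonterminal is nullable iff some alternative derives ε (directly, or every symbol in it is nullable)
Nullable: {}


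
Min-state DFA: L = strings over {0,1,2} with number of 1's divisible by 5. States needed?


Track (count of 1) mod 5: states 0..4, accept at 0
Minimal DFA: 5 states
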